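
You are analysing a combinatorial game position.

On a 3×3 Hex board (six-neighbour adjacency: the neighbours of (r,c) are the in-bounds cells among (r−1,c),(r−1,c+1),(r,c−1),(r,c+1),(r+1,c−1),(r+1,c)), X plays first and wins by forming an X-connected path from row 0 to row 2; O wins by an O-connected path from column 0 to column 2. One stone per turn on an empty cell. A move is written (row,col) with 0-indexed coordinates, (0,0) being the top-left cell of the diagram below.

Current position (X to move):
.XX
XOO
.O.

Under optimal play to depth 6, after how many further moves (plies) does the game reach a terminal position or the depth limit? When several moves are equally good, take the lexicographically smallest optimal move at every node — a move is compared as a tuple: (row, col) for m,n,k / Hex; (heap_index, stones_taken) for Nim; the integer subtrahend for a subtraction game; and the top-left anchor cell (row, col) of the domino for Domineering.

p1 X@[.XX/XOO/.O.]: (0,0)[XXX/XOO/.O.]-1 (2,0)[.XX/XOO/XO.]+1* (2,2)[.XX/XOO/.OX]-1
p2 O@[.XX/XOO/XO.] terminal -1; root [.XX/XOO/.O.] d6

PV length from [.XX/XOO/.O.]: 1 ply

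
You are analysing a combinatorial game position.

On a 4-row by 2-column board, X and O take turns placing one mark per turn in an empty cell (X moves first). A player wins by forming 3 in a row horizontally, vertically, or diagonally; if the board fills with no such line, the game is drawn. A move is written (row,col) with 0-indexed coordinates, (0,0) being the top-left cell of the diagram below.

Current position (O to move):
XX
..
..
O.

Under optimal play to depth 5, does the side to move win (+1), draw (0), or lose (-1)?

value(XX/../../O., O) = 0

p1 O@[XX/../../O.]: (1,0)[XX/O./../O.]+0* (1,1)[XX/.O/../O.]+0 (2,0)[XX/../O./O.]+0 (2,1)[XX/../.O/O.]+0 (3,1)[XX/../../OO]+0
p2 X@[XX/O./../O.]: (1,1)[XX/OX/../O.]-1 (2,0)[XX/O./X./O.]+0* (2,1)[XX/O./.X/O.]-1 (3,1)[XX/O./../OX]-1
p3 O@[XX/O./X./O.]: (1,1)[XX/OO/X./O.]+0* (2,1)[XX/O./XO/O.]+0 (3,1)[XX/O./X./OO]+0
p4 X@[XX/OO/X./O.]: (2,1)[XX/OO/XX/O.]+0* (3,1)[XX/OO/X./OX]+0
p5 O@[XX/OO/XX/O.]: (3,1)[XX/OO/XX/OO]+0*
p6 X@[XX/OO/XX/OO] terminal +0; root [XX/../../O.] d5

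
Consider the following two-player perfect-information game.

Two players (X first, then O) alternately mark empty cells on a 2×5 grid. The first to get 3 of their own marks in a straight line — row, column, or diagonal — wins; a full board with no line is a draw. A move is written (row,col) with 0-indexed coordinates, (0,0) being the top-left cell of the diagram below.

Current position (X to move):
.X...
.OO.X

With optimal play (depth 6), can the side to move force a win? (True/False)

ply 1, X at .X.../.OO.X | (0,0)=-1→XX.../.OO.X*; (0,2)=-1→.XX../.OO.X; (0,3)=-1→.X.X./.OO.X; (0,4)=-1→.X..X/.OO.X; (1,0)=-1→.X.../XOO.X; (1,3)=-1→.X.../.OOXX
ply 2, O at XX.../.OO.X | (0,2)=+1→XXO../.OO.X*; (0,3)=-1→XX.O./.OO.X; (0,4)=-1→XX..O/.OO.X; (1,0)=+1→XX.../OOO.X; (1,3)=+1→XX.../.OOOX
ply 3, X at XXO../.OO.X | (0,3)=-1→XXOX./.OO.X*; (0,4)=-1→XXO.X/.OO.X; (1,0)=-1→XXO../XOO.X; (1,3)=-1→XXO../.OOXX
ply 4, O at XXOX./.OO.X | (0,4)=+1→XXOXO/.OO.X*; (1,0)=+1→XXOX./OOO.X; (1,3)=+1→XXOX./.OOOX
ply 5, X at XXOXO/.OO.X | (1,0)=-1→XXOXO/XOO.X*; (1,3)=-1→XXOXO/.OOXX
ply 6, O at XXOXO/XOO.X | (1,3)=+1→XXOXO/XOOOX*
ply 7: XXOXO/XOOOX is terminal -1 (X); from .X.../.OO.X depth 6

X winning at [.X.../.OO.X]: False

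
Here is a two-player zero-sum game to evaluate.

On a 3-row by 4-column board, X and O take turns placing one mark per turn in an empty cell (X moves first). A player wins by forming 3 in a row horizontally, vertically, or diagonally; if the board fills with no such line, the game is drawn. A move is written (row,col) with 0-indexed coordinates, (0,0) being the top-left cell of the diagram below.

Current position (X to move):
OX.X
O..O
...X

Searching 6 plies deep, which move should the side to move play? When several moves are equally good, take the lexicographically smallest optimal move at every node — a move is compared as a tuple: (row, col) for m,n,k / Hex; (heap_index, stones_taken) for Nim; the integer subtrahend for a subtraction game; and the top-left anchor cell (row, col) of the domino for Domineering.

[OX.X/O..O/...X] X move#1: (0,2):+1/OXXX/O..O/...X*, (1,1):-1/OX.X/OX.O/...X, (1,2):+1/OX.X/O.XO/...X, (2,0):+1/OX.X/O..O/X..X, (2,1):-1/OX.X/O..O/.X.X, (2,2):-1/OX.X/O..O/..XX
[OXXX/O..O/...X] end (terminal -1, O#2); searched OX.X/O..O/...X to 6

X's best at [OX.X/O..O/...X]: (0,2)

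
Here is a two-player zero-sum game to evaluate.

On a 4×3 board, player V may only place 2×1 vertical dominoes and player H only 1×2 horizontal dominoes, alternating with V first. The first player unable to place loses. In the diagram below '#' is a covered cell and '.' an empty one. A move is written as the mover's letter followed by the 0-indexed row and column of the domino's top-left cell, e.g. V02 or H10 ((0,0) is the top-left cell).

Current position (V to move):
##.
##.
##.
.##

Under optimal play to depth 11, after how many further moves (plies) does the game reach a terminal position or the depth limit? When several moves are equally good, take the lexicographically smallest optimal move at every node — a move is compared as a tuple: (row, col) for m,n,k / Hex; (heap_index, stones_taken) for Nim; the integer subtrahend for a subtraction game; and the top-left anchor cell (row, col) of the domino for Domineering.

PV length from [##./##./##./.##]: 1 ply

p1 V@[##./##./##./.##]: V02[###/###/##./.##]+1* V12[##./###/###/.##]+1
p2 H@[###/###/##./.##] terminal -1; root [##./##./##./.##] d11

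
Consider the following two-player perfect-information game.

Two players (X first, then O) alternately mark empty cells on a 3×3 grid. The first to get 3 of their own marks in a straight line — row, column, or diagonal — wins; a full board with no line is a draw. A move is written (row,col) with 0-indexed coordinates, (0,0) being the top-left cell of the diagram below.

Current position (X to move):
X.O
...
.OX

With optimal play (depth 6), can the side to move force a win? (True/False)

ply 1, X at X.O/.../.OX | (0,1)=+0→XXO/.../.OX; (1,0)=+1→X.O/X../.OX*; (1,1)=+1→X.O/.X./.OX; (1,2)=-1→X.O/..X/.OX; (2,0)=+1→X.O/.../XOX
ply 2, O at X.O/X../.OX | (0,1)=-1→XOO/X../.OX*; (1,1)=-1→X.O/XO./.OX; (1,2)=-1→X.O/X.O/.OX; (2,0)=-1→X.O/X../OOX
ply 3, X at XOO/X../.OX | (1,1)=+1→XOO/XX./.OX*; (1,2)=-1→XOO/X.X/.OX; (2,0)=+1→XOO/X../XOX
ply 4: XOO/XX./.OX is terminal -1 (O); from X.O/.../.OX depth 6

X winning at [X.O/.../.OX]: True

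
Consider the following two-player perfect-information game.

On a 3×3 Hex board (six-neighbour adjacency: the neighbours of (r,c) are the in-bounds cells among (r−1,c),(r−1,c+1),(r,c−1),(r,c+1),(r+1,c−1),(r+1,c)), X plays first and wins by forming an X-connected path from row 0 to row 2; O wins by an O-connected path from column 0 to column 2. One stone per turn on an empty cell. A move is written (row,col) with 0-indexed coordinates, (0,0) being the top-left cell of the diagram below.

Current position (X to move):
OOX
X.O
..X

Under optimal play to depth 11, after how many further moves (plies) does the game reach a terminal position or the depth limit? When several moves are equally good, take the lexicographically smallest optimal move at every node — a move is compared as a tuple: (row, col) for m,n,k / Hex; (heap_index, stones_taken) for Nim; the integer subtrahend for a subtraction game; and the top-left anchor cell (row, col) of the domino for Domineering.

PV length from [OOX/X.O/..X]: 3 plies

p1 X@[OOX/X.O/..X]: (1,1)[OOX/XXO/..X]+1* (2,0)[OOX/X.O/X.X]-1 (2,1)[OOX/X.O/.XX]-1
p2 O@[OOX/XXO/..X]: (2,0)[OOX/XXO/O.X]-1* (2,1)[OOX/XXO/.OX]-1
p3 X@[OOX/XXO/O.X]: (2,1)[OOX/XXO/OXX]+1*
p4 O@[OOX/XXO/OXX] terminal -1; root [OOX/X.O/..X] d11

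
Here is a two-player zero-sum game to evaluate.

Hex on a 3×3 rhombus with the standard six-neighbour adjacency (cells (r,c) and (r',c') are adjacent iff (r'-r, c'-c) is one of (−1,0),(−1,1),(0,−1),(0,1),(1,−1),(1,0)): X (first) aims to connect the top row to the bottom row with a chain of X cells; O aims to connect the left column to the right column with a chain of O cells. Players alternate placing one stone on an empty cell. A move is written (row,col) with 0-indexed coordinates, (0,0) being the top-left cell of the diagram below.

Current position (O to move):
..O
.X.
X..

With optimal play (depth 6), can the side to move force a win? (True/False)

O winning at [..O/.X./X..]: True

p1 O@[..O/.X./X..]: (0,0)[O.O/.X./X..]-1 (0,1)[.OO/.X./X..]+1* (1,0)[..O/OX./X..]-1 (1,2)[..O/.XO/X..]-1 (2,1)[..O/.X./XO.]-1 (2,2)[..O/.X./X.O]-1
p2 X@[.OO/.X./X..]: (0,0)[XOO/.X./X..]-1* (1,0)[.OO/XX./X..]-1 (1,2)[.OO/.XX/X..]-1 (2,1)[.OO/.X./XX.]-1 (2,2)[.OO/.X./X.X]-1
p3 O@[XOO/.X./X..]: (1,0)[XOO/OX./X..]+1* (1,2)[XOO/.XO/X..]-1 (2,1)[XOO/.X./XO.]-1 (2,2)[XOO/.X./X.O]-1
p4 X@[XOO/OX./X..] terminal -1; root [..O/.X./X..] d6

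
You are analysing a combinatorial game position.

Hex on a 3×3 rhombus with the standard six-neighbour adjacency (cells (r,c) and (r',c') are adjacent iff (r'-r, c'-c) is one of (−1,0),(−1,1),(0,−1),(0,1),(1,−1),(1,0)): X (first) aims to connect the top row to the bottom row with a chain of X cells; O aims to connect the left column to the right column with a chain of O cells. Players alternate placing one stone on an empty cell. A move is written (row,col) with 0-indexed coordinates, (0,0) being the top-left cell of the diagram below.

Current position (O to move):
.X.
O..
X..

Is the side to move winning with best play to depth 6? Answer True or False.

p1 O@[.X./O../X..]: (0,0)[OX./O../X..]-1 (0,2)[.XO/O../X..]-1 (1,1)[.X./OO./X..]+1* (1,2)[.X./O.O/X..]-1 (2,1)[.X./O../XO.]-1 (2,2)[.X./O../X.O]-1
p2 X@[.X./OO./X..]: (0,0)[XX./OO./X..]-1* (0,2)[.XX/OO./X..]-1 (1,2)[.X./OOX/X..]-1 (2,1)[.X./OO./XX.]-1 (2,2)[.X./OO./X.X]-1
p3 O@[XX./OO./X..]: (0,2)[XXO/OO./X..]+1* (1,2)[XX./OOO/X..]+1 (2,1)[XX./OO./XO.]+1 (2,2)[XX./OO./X.O]+1
p4 X@[XXO/OO./X..] terminal -1; root [.X./O../X..] d6

O winning at [.X./O../X..]: True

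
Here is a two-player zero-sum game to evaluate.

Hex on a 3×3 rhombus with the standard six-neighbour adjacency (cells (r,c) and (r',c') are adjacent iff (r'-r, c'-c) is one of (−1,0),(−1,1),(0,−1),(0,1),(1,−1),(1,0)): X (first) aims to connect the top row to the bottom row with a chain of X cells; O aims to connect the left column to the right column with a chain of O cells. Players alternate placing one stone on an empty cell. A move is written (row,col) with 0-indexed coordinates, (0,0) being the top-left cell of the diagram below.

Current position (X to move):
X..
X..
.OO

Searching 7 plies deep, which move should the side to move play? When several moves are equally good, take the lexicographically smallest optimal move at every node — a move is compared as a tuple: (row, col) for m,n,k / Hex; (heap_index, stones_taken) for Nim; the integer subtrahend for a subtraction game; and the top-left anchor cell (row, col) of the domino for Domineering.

X's best at [X../X../.OO]: (2,0)

[X../X../.OO] X move#1: (0,1):-1/XX./X../.OO, (0,2):-1/X.X/X../.OO, (1,1):-1/X../XX./.OO, (1,2):-1/X../X.X/.OO, (2,0):+1/X../X../XOO*
[X../X../XOO] end (terminal -1, O#2); searched X../X../.OO to 7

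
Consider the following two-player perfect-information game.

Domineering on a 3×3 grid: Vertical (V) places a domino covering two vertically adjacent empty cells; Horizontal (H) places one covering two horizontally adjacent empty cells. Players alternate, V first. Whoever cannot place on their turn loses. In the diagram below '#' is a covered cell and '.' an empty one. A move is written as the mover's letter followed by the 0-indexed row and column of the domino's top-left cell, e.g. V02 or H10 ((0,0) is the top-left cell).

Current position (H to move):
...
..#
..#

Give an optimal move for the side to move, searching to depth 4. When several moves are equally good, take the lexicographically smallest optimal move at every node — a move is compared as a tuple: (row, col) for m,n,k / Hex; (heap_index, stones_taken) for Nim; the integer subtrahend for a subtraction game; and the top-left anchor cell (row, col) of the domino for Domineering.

H's best at [.../..#/..#]: H10

ply 1, H at .../..#/..# | H00=-1→##./..#/..#; H01=-1→.##/..#/..#; H10=+1→.../###/..#*; H20=-1→.../..#/###
ply 2: .../###/..# is terminal -1 (V); from .../..#/..# depth 4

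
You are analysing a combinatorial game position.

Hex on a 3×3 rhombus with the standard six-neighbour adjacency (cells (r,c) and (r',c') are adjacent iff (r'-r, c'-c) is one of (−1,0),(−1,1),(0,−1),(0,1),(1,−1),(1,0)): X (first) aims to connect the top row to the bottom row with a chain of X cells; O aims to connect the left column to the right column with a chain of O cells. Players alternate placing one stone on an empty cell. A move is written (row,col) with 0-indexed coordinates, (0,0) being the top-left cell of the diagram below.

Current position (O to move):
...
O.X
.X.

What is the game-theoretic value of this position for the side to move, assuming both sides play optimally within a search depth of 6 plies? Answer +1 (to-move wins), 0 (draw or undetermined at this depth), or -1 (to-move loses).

value(.../O.X/.X., O) = +1

[.../O.X/.X.] O move#1: (0,0):-1/O../O.X/.X., (0,1):-1/.O./O.X/.X., (0,2):+1/..O/O.X/.X.*, (1,1):-1/.../OOX/.X., (2,0):-1/.../O.X/OX., (2,2):-1/.../O.X/.XO
[..O/O.X/.X.] X move#2: (0,0):-1/X.O/O.X/.X.*, (0,1):-1/.XO/O.X/.X., (1,1):-1/..O/OXX/.X., (2,0):-1/..O/O.X/XX., (2,2):-1/..O/O.X/.XX
[X.O/O.X/.X.] O move#3: (0,1):+1/XOO/O.X/.X.*, (1,1):+1/X.O/OOX/.X., (2,0):+1/X.O/O.X/OX., (2,2):+1/X.O/O.X/.XO
[XOO/O.X/.X.] end (terminal -1, X#4); searched .../O.X/.X. to 6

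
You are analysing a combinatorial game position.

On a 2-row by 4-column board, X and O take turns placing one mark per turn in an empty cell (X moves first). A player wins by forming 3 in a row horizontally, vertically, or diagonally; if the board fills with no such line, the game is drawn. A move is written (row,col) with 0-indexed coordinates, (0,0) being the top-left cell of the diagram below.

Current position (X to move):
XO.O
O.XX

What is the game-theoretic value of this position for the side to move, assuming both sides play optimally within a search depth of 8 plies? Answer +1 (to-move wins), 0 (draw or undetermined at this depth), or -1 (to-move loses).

value(XO.O/O.XX, X) = +1

[XO.O/O.XX] X move#1: (0,2):+0/XOXO/O.XX, (1,1):+1/XO.O/OXXX*
[XO.O/OXXX] end (terminal -1, O#2); searched XO.O/O.XX to 8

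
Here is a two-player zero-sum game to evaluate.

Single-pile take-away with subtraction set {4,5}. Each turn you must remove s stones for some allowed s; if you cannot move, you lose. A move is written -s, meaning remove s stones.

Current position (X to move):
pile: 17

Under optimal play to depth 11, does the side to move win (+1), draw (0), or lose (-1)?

value(17, X) = +1

[17] X move#1: -4:-1/13, -5:+1/12*
[12] O move#2: -4:-1/8*, -5:-1/7
[8] X move#3: -4:-1/4, -5:+1/3*
[3] end (terminal -1, O#4); searched 17 to 11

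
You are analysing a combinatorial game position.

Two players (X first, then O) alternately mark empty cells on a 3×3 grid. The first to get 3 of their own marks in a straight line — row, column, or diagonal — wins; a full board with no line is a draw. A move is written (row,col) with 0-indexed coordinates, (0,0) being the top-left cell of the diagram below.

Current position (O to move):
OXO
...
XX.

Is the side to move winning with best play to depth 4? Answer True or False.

p1 O@[OXO/.../XX.]: (1,0)[OXO/O../XX.]-1* (1,1)[OXO/.O./XX.]-1 (1,2)[OXO/..O/XX.]-1 (2,2)[OXO/.../XXO]-1
p2 X@[OXO/O../XX.]: (1,1)[OXO/OX./XX.]+1* (1,2)[OXO/O.X/XX.]+1 (2,2)[OXO/O../XXX]+1
p3 O@[OXO/OX./XX.] terminal -1; root [OXO/.../XX.] d4

O winning at [OXO/.../XX.]: False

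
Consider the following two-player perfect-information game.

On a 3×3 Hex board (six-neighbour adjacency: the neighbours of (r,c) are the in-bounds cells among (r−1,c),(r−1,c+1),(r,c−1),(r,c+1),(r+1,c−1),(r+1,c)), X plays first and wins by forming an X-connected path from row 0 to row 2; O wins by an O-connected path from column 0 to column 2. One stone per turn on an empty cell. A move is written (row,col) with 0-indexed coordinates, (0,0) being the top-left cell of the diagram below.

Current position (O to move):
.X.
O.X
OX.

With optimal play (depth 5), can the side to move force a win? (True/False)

[.X./O.X/OX.] O move#1: (0,0):-1/OX./O.X/OX.*, (0,2):-1/.XO/O.X/OX., (1,1):-1/.X./OOX/OX., (2,2):-1/.X./O.X/OXO
[OX./O.X/OX.] X move#2: (0,2):+1/OXX/O.X/OX.*, (1,1):+1/OX./OXX/OX., (2,2):+1/OX./O.X/OXX
[OXX/O.X/OX.] end (terminal -1, O#3); searched .X./O.X/OX. to 5

O winning at [.X./O.X/OX.]: False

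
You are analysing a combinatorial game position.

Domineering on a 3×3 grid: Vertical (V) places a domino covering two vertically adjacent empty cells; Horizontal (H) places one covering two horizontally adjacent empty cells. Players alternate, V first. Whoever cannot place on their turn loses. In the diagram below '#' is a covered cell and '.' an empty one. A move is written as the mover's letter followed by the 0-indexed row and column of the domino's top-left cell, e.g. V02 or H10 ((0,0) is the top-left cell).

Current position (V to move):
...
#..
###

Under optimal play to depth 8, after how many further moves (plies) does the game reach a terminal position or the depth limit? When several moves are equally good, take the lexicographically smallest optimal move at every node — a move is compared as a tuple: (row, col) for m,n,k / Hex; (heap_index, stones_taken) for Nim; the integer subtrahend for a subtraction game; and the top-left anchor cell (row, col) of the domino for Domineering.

[.../#../###] V move#1: V01:+1/.#./##./###*, V02:-1/..#/#.#/###
[.#./##./###] end (terminal -1, H#2); searched .../#../### to 8

PV length from [.../#../###]: 1 ply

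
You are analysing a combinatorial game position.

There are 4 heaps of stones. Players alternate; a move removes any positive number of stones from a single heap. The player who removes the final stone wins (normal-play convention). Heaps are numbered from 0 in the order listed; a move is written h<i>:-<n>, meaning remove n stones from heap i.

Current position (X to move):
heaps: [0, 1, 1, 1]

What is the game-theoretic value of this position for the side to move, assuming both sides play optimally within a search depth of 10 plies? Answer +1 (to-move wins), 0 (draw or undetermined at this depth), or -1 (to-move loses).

value((0,1,1,1), X) = +1

ply 1, X at (0,1,1,1) | h1:-1=+1→(0,0,1,1)*; h2:-1=+1→(0,1,0,1); h3:-1=+1→(0,1,1,0)
ply 2, O at (0,0,1,1) | h2:-1=-1→(0,0,0,1)*; h3:-1=-1→(0,0,1,0)
ply 3, X at (0,0,0,1) | h3:-1=+1→(0,0,0,0)*
ply 4: (0,0,0,0) is terminal -1 (O); from (0,1,1,1) depth 10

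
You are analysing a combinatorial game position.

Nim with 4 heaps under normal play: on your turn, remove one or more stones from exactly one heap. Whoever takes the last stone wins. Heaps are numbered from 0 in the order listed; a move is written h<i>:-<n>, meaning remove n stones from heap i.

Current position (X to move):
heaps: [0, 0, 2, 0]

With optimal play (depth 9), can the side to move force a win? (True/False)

X winning at [(0,0,2,0)]: True

[(0,0,2,0)] X move#1: h2:-1:-1/(0,0,1,0), h2:-2:+1/(0,0,0,0)*
[(0,0,0,0)] end (terminal -1, O#2); searched (0,0,2,0) to 9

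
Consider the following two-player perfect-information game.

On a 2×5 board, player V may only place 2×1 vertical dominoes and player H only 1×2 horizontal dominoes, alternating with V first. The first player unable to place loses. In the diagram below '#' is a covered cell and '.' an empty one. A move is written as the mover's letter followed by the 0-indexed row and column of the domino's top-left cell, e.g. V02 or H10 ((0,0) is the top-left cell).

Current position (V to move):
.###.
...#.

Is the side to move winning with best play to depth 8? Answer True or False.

V winning at [.###./...#.]: True

ply 1, V at .###./...#. | V00=+1→####./#..#.*; V04=-1→.####/...##
ply 2, H at ####./#..#. | H11=-1→####./####.*
ply 3, V at ####./####. | V04=+1→#####/#####*
ply 4: #####/##### is terminal -1 (H); from .###./...#. depth 8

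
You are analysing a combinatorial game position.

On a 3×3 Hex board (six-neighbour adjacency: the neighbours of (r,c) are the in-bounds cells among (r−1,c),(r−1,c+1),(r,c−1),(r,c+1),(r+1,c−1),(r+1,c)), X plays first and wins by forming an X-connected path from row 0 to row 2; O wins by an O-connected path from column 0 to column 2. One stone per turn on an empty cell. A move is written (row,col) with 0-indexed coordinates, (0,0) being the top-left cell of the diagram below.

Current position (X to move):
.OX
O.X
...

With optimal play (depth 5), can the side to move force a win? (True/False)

p1 X@[.OX/O.X/...]: (0,0)[XOX/O.X/...]+1* (1,1)[.OX/OXX/...]+1 (2,0)[.OX/O.X/X..]+1 (2,1)[.OX/O.X/.X.]+1 (2,2)[.OX/O.X/..X]+1
p2 O@[XOX/O.X/...]: (1,1)[XOX/OOX/...]-1* (2,0)[XOX/O.X/O..]-1 (2,1)[XOX/O.X/.O.]-1 (2,2)[XOX/O.X/..O]-1
p3 X@[XOX/OOX/...]: (2,0)[XOX/OOX/X..]+1* (2,1)[XOX/OOX/.X.]+1 (2,2)[XOX/OOX/..X]+1
p4 O@[XOX/OOX/X..]: (2,1)[XOX/OOX/XO.]-1* (2,2)[XOX/OOX/X.O]-1
p5 X@[XOX/OOX/XO.]: (2,2)[XOX/OOX/XOX]+1*
p6 O@[XOX/OOX/XOX] terminal -1; root [.OX/O.X/...] d5

X winning at [.OX/O.X/...]: True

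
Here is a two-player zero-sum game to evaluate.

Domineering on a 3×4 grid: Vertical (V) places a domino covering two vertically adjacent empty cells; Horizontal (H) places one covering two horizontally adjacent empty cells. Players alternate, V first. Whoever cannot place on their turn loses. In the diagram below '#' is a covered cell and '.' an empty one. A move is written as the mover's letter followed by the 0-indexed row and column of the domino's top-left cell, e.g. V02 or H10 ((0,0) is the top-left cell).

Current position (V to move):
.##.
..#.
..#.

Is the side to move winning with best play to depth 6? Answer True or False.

p1 V@[.##./..#./..#.]: V00[###./#.#./..#.]+1* V03[.###/..##/..#.]-1 V10[.##./#.#./#.#.]+1 V11[.##./.##./.##.]+1 V13[.##./..##/..##]-1
p2 H@[###./#.#./..#.]: H20[###./#.#./###.]-1*
p3 V@[###./#.#./###.]: V03[####/#.##/###.]+1* V13[###./#.##/####]+1
p4 H@[####/#.##/###.] terminal -1; root [.##./..#./..#.] d6

V winning at [.##./..#./..#.]: True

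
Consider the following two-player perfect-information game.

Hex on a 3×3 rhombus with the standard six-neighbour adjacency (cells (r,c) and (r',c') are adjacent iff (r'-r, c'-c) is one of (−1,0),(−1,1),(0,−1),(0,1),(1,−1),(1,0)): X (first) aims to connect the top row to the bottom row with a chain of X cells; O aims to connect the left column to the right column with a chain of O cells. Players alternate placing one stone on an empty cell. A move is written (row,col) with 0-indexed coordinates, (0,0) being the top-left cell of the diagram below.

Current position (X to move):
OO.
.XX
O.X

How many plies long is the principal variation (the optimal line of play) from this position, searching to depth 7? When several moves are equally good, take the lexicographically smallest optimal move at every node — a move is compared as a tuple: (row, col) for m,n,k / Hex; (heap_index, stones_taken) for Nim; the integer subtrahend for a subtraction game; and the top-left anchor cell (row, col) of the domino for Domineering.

ply 1, X at OO./.XX/O.X | (0,2)=+1→OOX/.XX/O.X*; (1,0)=-1→OO./XXX/O.X; (2,1)=-1→OO./.XX/OXX
ply 2: OOX/.XX/O.X is terminal -1 (O); from OO./.XX/O.X depth 7

PV length from [OO./.XX/O.X]: 1 ply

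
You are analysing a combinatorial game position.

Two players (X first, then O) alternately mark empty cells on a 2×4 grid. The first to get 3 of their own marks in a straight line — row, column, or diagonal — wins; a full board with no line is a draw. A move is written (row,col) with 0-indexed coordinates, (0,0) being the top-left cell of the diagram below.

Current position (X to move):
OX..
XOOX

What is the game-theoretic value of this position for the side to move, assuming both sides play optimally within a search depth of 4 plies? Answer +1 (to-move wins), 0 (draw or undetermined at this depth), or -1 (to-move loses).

value(OX../XOOX, X) = 0

[OX../XOOX] X move#1: (0,2):+0/OXX./XOOX*, (0,3):+0/OX.X/XOOX
[OXX./XOOX] O move#2: (0,3):+0/OXXO/XOOX*
[OXXO/XOOX] end (terminal +0, X#3); searched OX../XOOX to 4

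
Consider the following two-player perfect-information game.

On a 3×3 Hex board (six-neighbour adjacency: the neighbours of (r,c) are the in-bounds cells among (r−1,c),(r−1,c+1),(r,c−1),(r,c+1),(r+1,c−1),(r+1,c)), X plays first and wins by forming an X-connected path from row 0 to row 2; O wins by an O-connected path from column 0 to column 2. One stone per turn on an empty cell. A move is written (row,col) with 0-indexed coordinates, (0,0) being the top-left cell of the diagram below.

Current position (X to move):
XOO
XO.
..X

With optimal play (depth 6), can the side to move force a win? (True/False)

X winning at [XOO/XO./..X]: True

ply 1, X at XOO/XO./..X | (1,2)=-1→XOO/XOX/..X; (2,0)=+1→XOO/XO./X.X*; (2,1)=-1→XOO/XO./.XX
ply 2: XOO/XO./X.X is terminal -1 (O); from XOO/XO./..X depth 6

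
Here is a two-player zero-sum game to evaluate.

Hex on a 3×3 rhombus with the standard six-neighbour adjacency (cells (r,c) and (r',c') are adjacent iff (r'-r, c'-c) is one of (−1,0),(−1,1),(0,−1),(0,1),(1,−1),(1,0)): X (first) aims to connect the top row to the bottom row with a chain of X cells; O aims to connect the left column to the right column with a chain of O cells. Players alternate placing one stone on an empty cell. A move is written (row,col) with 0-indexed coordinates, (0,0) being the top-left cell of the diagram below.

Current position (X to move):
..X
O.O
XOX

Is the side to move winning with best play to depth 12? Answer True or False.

X winning at [..X/O.O/XOX]: True

ply 1, X at ..X/O.O/XOX | (0,0)=-1→X.X/O.O/XOX; (0,1)=-1→.XX/O.O/XOX; (1,1)=+1→..X/OXO/XOX*
ply 2: ..X/OXO/XOX is terminal -1 (O); from ..X/O.O/XOX depth 12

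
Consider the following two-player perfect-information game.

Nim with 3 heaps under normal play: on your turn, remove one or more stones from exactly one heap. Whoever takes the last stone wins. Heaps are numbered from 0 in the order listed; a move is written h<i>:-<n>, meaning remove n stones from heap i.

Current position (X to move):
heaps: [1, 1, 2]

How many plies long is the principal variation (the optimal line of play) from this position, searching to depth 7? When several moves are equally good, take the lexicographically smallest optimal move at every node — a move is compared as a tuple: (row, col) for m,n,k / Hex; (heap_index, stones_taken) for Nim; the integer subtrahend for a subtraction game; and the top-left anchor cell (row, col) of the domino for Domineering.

[(1,1,2)] X move#1: h0:-1:-1/(0,1,2), h1:-1:-1/(1,0,2), h2:-1:-1/(1,1,1), h2:-2:+1/(1,1,0)*
[(1,1,0)] O move#2: h0:-1:-1/(0,1,0)*, h1:-1:-1/(1,0,0)
[(0,1,0)] X move#3: h1:-1:+1/(0,0,0)*
[(0,0,0)] end (terminal -1, O#4); searched (1,1,2) to 7

PV length from [(1,1,2)]: 3 plies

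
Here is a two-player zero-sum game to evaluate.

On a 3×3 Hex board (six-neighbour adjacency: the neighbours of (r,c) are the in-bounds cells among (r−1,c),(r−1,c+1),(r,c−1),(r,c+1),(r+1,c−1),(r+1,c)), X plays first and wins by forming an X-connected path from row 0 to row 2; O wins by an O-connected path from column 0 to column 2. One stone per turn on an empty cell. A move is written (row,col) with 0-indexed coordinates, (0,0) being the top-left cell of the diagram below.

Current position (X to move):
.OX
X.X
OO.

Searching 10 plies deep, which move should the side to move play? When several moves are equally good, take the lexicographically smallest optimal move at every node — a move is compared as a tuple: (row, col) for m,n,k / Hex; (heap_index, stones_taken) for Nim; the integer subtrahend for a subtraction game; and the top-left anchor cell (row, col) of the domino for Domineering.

X's best at [.OX/X.X/OO.]: (2,2)

[.OX/X.X/OO.] X move#1: (0,0):-1/XOX/X.X/OO., (1,1):-1/.OX/XXX/OO., (2,2):+1/.OX/X.X/OOX*
[.OX/X.X/OOX] end (terminal -1, O#2); searched .OX/X.X/OO. to 10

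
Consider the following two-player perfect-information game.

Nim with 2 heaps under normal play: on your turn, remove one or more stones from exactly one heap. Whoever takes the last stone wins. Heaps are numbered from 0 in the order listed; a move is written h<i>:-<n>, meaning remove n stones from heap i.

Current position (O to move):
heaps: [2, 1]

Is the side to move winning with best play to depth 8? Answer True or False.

O winning at [(2,1)]: True

ply 1, O at (2,1) | h0:-1=+1→(1,1)*; h0:-2=-1→(0,1); h1:-1=-1→(2,0)
ply 2, X at (1,1) | h0:-1=-1→(0,1)*; h1:-1=-1→(1,0)
ply 3, O at (0,1) | h1:-1=+1→(0,0)*
ply 4: (0,0) is terminal -1 (X); from (2,1) depth 8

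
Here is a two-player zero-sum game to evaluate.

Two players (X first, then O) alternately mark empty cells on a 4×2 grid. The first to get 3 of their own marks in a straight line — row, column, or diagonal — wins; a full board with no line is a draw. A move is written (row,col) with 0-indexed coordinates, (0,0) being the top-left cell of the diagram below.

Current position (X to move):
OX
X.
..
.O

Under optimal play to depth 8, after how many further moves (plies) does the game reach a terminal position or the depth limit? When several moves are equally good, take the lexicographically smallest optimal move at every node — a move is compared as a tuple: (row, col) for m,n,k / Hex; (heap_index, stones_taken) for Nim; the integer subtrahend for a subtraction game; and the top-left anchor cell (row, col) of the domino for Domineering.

p1 X@[OX/X./../.O]: (1,1)[OX/XX/../.O]+0* (2,0)[OX/X./X./.O]+0 (2,1)[OX/X./.X/.O]+0 (3,0)[OX/X./../XO]+0
p2 O@[OX/XX/../.O]: (2,0)[OX/XX/O./.O]-1 (2,1)[OX/XX/.O/.O]+0* (3,0)[OX/XX/../OO]-1
p3 X@[OX/XX/.O/.O]: (2,0)[OX/XX/XO/.O]+0* (3,0)[OX/XX/.O/XO]+0
p4 O@[OX/XX/XO/.O]: (3,0)[OX/XX/XO/OO]+0*
p5 X@[OX/XX/XO/OO] terminal +0; root [OX/X./../.O] d8

PV length from [OX/X./../.O]: 4 plies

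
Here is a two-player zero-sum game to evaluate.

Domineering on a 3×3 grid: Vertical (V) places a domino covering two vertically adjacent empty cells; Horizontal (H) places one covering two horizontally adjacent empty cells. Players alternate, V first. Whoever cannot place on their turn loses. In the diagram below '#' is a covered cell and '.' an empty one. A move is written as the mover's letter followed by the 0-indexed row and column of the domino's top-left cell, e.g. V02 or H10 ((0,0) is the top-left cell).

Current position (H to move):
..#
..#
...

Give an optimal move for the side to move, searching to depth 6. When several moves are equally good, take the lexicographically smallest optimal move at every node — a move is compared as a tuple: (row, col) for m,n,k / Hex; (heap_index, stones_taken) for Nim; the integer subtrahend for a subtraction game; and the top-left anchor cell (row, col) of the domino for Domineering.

H's best at [..#/..#/...]: H10

[..#/..#/...] H move#1: H00:-1/###/..#/..., H10:+1/..#/###/...*, H20:-1/..#/..#/##., H21:-1/..#/..#/.##
[..#/###/...] end (terminal -1, V#2); searched ..#/..#/... to 6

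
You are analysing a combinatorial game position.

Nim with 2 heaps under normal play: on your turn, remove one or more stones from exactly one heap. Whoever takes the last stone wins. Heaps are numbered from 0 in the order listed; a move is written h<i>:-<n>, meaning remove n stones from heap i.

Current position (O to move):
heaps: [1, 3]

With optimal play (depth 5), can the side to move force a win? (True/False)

[(1,3)] O move#1: h0:-1:-1/(0,3), h1:-1:-1/(1,2), h1:-2:+1/(1,1)*, h1:-3:-1/(1,0)
[(1,1)] X move#2: h0:-1:-1/(0,1)*, h1:-1:-1/(1,0)
[(0,1)] O move#3: h1:-1:+1/(0,0)*
[(0,0)] end (terminal -1, X#4); searched (1,3) to 5

O winning at [(1,3)]: True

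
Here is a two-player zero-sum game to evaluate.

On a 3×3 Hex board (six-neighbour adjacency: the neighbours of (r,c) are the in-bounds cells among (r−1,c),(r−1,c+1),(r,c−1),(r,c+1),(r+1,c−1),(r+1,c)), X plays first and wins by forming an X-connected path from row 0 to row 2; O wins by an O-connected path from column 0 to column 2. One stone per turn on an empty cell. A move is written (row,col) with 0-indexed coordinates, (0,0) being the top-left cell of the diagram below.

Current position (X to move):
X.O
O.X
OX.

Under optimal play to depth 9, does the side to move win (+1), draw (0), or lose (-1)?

value(X.O/O.X/OX., X) = -1

[X.O/O.X/OX.] X move#1: (0,1):-1/XXO/O.X/OX.*, (1,1):-1/X.O/OXX/OX., (2,2):-1/X.O/O.X/OXX
[XXO/O.X/OX.] O move#2: (1,1):+1/XXO/OOX/OX.*, (2,2):-1/XXO/O.X/OXO
[XXO/OOX/OX.] end (terminal -1, X#3); searched X.O/O.X/OX. to 9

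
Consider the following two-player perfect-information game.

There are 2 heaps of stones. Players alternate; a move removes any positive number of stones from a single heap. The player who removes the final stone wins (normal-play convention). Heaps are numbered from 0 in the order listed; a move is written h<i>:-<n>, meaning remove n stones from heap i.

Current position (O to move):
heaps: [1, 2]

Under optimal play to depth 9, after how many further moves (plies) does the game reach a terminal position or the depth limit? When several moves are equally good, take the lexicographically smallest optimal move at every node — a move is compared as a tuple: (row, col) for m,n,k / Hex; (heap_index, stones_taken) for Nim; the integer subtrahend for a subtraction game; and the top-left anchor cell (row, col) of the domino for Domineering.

PV length from [(1,2)]: 3 plies

ply 1, O at (1,2) | h0:-1=-1→(0,2); h1:-1=+1→(1,1)*; h1:-2=-1→(1,0)
ply 2, X at (1,1) | h0:-1=-1→(0,1)*; h1:-1=-1→(1,0)
ply 3, O at (0,1) | h1:-1=+1→(0,0)*
ply 4: (0,0) is terminal -1 (X); from (1,2) depth 9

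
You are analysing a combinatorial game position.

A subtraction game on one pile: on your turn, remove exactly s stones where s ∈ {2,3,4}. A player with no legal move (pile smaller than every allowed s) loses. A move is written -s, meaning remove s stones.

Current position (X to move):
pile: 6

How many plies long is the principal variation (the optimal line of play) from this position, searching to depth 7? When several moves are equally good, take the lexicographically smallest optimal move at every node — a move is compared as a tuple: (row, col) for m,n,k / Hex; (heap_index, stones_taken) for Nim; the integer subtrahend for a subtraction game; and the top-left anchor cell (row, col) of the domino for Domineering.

[6] X move#1: -2:-1/4*, -3:-1/3, -4:-1/2
[4] O move#2: -2:-1/2, -3:+1/1*, -4:+1/0
[1] end (terminal -1, X#3); searched 6 to 7

PV length from [6]: 2 plies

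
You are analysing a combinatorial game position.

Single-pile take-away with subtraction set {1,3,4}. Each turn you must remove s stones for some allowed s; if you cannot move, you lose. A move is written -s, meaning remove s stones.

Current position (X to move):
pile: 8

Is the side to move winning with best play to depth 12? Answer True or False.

p1 X@[8]: -1[7]+1* -3[5]-1 -4[4]-1
p2 O@[7]: -1[6]-1* -3[4]-1 -4[3]-1
p3 X@[6]: -1[5]-1 -3[3]-1 -4[2]+1*
p4 O@[2]: -1[1]-1*
p5 X@[1]: -1[0]+1*
p6 O@[0] terminal -1; root [8] d12

X winning at [8]: True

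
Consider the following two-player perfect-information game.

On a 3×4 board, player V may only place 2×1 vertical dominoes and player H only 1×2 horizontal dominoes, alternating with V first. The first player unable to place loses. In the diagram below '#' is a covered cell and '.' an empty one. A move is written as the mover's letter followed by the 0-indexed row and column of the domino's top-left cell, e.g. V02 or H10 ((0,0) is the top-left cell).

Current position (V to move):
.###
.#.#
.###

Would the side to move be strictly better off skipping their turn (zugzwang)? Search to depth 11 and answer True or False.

ply 1, V at .###/.#.#/.### | V00=+1→####/##.#/.###*; V10=+1→.###/##.#/####
ply 2: ####/##.#/.### is terminal -1 (H); from .###/.#.#/.### depth 11
suppose V passes — search the same position with H to move:
pass> ply 1: .###/.#.#/.### is terminal -1 (H); from .###/.#.#/.### depth 11
for V: play +1, pass +1

zugzwang(.###/.#.#/.###, V) = False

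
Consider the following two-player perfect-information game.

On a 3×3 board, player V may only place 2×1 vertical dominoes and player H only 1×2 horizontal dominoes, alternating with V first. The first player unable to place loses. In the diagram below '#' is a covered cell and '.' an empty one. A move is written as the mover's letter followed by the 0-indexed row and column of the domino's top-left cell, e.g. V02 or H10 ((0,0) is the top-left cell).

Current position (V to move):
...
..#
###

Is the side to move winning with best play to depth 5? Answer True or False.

V winning at [.../..#/###]: True

ply 1, V at .../..#/### | V00=-1→#../#.#/###; V01=+1→.#./.##/###*
ply 2: .#./.##/### is terminal -1 (H); from .../..#/### depth 5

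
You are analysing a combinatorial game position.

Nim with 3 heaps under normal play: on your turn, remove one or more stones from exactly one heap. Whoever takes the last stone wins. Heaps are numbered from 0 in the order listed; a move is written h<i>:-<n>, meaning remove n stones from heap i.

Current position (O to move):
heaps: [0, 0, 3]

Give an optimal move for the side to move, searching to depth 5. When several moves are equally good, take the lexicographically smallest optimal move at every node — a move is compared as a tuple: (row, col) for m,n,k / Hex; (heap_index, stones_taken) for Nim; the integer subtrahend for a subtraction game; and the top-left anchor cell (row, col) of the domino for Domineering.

O's best at [(0,0,3)]: h2:-3

ply 1, O at (0,0,3) | h2:-1=-1→(0,0,2); h2:-2=-1→(0,0,1); h2:-3=+1→(0,0,0)*
ply 2: (0,0,0) is terminal -1 (X); from (0,0,3) depth 5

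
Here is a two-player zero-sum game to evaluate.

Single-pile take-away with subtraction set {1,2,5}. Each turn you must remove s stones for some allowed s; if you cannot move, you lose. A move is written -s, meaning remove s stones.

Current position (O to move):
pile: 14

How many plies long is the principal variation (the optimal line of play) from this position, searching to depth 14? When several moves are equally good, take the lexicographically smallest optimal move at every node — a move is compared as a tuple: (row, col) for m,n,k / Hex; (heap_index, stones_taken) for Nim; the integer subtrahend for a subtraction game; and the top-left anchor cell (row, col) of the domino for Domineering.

PV length from [14]: 9 plies

ply 1, O at 14 | -1=-1→13; -2=+1→12*; -5=+1→9
ply 2, X at 12 | -1=-1→11*; -2=-1→10; -5=-1→7
ply 3, O at 11 | -1=-1→10; -2=+1→9*; -5=+1→6
ply 4, X at 9 | -1=-1→8*; -2=-1→7; -5=-1→4
ply 5, O at 8 | -1=-1→7; -2=+1→6*; -5=+1→3
ply 6, X at 6 | -1=-1→5*; -2=-1→4; -5=-1→1
ply 7, O at 5 | -1=-1→4; -2=+1→3*; -5=+1→0
ply 8, X at 3 | -1=-1→2*; -2=-1→1
ply 9, O at 2 | -1=-1→1; -2=+1→0*
ply 10: 0 is terminal -1 (X); from 14 depth 14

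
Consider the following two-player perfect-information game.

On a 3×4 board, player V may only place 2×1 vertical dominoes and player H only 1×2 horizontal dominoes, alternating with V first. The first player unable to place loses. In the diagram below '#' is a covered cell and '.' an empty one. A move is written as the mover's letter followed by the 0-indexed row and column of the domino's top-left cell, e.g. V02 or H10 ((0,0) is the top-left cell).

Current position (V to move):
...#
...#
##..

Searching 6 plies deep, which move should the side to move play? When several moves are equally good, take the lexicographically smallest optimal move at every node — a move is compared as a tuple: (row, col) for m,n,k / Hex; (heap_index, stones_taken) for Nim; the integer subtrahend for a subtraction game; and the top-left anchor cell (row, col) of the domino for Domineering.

V's best at [...#/...#/##..]: V01

[...#/...#/##..] V move#1: V00:-1/#..#/#..#/##.., V01:+1/.#.#/.#.#/##..*, V02:-1/..##/..##/##.., V12:-1/...#/..##/###.
[.#.#/.#.#/##..] H move#2: H22:-1/.#.#/.#.#/####*
[.#.#/.#.#/####] V move#3: V00:+1/##.#/##.#/####*, V02:+1/.###/.###/####
[##.#/##.#/####] end (terminal -1, H#4); searched ...#/...#/##.. to 6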